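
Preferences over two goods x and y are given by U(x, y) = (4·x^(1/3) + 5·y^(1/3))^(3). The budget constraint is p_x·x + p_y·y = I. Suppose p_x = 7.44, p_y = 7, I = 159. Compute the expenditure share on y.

share on y = 0.5903

MRS = MU_x/MU_y = (4/5)·(y/x)^(2/3). Set equal to p_x/p_y.
Hence y/x = ((5/4)·p_x/p_y)^(1/(2/3)), i.e. raised to the 1.5 power.
With the ratio pinned down, the budget gives x* = I/(p_x + p_y·(y/x)) and y* = (y/x)·x*.
Numerically y/x = 1.53136, so x* = 159/(7.44 + 7·1.53136) = 8.7557 and y* = 1.53136·8.7557 = 13.4082.
Expenditure on y: 7·13.4082 = 93.8573; share = 0.5903.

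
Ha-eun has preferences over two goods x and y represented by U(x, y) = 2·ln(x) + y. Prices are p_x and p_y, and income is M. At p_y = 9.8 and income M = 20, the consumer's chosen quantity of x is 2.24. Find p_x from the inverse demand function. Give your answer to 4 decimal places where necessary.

Set MRS = p_x/p_y: (2/x)/1 = p_x/p_y.
So x*(p_x,p_y) = 2·p_y/p_x, independent of income; and y* = (M − 2·p_y)/p_y.
Set x* = 2.24 in the demand function and solve for p_x: p_x = 8.75.

p_x = 8.75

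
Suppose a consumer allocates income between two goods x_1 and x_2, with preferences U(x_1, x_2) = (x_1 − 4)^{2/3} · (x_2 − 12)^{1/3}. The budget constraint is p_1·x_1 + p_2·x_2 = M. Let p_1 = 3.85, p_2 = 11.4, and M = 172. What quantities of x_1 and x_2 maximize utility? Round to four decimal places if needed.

Let x_1' = x_1−4, x_2' = x_2−12. MRS = 2·x_2'/x_1' = p_1/p_2.
After buying the subsistence bundle (4, 12), a share 2/3 of the remaining income goes to x_1: x_1* = 4 + 2/3·(M − 4p_1 − 12p_2)/p_1.
Discretionary income = 172 − 4·3.85 − 12·11.4 = 19.8; x_1* = 4 + 2/3·19.8/3.85 = 7.4286; x_2* = 12 + 1/3·19.8/11.4 = 12.5789.

x_1* = 7.4286, x_2* = 12.5789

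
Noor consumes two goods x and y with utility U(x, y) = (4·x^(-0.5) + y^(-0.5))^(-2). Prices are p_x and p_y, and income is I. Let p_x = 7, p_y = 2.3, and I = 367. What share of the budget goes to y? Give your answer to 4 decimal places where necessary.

share on y = 0.215

MRS = MU_x/MU_y = 4·(y/x)^(1.5). Set equal to p_x/p_y.
Solve for the ratio: y/x = [(1/4)·p_x/p_y]^(2/3).
With the ratio pinned down, the budget gives x* = I/(p_x + p_y·(y/x)) and y* = (y/x)·x*.
Numerically y/x = 0.833438, so x* = 367/(7 + 2.3·0.833438) = 41.1578 and y* = 0.833438·41.1578 = 34.3025.
Expenditure on y: 2.3·34.3025 = 78.8957; share = 0.215.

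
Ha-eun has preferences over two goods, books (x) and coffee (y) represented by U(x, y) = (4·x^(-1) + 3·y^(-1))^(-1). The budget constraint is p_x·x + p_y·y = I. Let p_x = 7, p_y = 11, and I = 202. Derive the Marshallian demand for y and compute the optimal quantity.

MU_x ∝ 4·x^(-2), MU_y ∝ 3·y^(-2), so MRS = (4/3)·(y/x)^(2) = p_x/p_y.
Solve for the ratio: y/x = [(3/4)·p_x/p_y]^(0.5).
Substitute y = (y/x)·x into the budget: x* = I/(p_x + p_y·(y/x)).
Numerically y/x = 0.690849, so x* = 202/(7 + 11·0.690849) = 13.8362 and y* = 0.690849·13.8362 = 9.5588.

y* = 9.5588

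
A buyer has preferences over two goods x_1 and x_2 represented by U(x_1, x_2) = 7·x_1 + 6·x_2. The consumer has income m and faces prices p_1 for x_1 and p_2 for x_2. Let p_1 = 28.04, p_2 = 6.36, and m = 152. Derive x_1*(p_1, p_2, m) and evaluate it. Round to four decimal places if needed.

x_1* = 0

Numerically: x_1* = 0, x_2* = 23.8994.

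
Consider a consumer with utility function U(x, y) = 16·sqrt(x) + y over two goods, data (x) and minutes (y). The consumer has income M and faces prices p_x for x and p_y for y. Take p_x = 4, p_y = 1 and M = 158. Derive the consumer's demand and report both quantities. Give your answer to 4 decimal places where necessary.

x* = 4, y* = 142

MU_x = 8/√x, MU_y = 1. Tangency: 8/√x = p_x/p_y.
Thus x* = (8·p_y/p_x)² — independent of M — with the rest of income spent on y.
Plugging in: x* = (8·1/4)² = 4, y* = 142.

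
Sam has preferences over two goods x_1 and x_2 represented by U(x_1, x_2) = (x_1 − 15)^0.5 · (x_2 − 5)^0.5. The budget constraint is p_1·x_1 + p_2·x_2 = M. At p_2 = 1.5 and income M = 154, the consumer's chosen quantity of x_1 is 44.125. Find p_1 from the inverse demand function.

p_1 = 2

Let x_1' = x_1−15, x_2' = x_2−5. MRS = x_2'/x_1' = p_1/p_2.
After buying the subsistence bundle (15, 5), a share 0.5 of the remaining income goes to x_1: x_1* = 15 + 0.5·(M − 15p_1 − 5p_2)/p_1.
Set x_1* = 44.125 in the demand function and solve for p_1: p_1 = 2.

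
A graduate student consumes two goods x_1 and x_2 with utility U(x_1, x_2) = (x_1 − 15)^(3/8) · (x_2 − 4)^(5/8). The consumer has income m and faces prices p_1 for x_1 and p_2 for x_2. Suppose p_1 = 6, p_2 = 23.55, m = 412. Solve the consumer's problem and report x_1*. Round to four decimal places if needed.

This is Cobb-Douglas in (x_1−15, x_2−4): tangency gives 0.375·p_2·(x_2−4) = 0.625·p_1·(x_1−15).
Substituting into the budget: x_1* = 15 + 0.375·(m − 15·p_1 − 4·p_2)/p_1, and x_2* = 4 + 0.625·(…)/p_2.
Discretionary income = 412 − 15·6 − 4·23.55 = 227.8; x_1* = 15 + 0.375·227.8/6 = 29.2375.

x_1* = 29.2375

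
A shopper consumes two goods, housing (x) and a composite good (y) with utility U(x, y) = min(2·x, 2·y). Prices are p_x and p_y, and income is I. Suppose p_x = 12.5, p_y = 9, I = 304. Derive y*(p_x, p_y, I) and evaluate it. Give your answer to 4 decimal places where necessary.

Leontief preferences: the optimum is at the kink where x/2 = y/2, i.e. y = x.
Budget: p_x·x + p_y·x = I, so (2·p_x + 2·p_y)·x = 2·I.
Demand: x*(p_x,p_y,I) = 2·I/(2·p_x + 2·p_y), y* = 2·I/(2·p_x + 2·p_y).
Here 2·12.5 + 2·9 = 43, giving y* = 14.1395.

y* = 14.1395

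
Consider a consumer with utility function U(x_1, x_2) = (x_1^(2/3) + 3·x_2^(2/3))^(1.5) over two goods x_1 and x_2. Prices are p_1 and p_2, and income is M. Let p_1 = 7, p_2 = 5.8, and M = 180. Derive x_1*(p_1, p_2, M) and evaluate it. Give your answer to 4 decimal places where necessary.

From the CES first-order condition, (1/3)·(x_2/x_1)^(1/3) = p_1/p_2.
Hence x_2/x_1 = (3·p_1/p_2)^(1/(1/3)), i.e. raised to the 3 power.
Substitute x_2 = (x_2/x_1)·x_1 into the budget: x_1* = M/(p_1 + p_2·(x_2/x_1)).
Numerically x_2/x_1 = 47.465046, so x_1* = 180/(7 + 5.8·47.465046) = 0.6376.

x_1* = 0.6376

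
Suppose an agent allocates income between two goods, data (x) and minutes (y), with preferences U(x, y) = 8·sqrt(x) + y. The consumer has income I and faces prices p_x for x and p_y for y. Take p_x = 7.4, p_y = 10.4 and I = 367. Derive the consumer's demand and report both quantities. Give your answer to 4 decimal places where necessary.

Set MRS = p_x/p_y: 4·x^(−1/2) = p_x/p_y.
Thus x* = (4·p_y/p_x)² — independent of I — with the rest of income spent on y.
Plugging in: x* = (4·10.4/7.4)² = 31.6026, y* = 12.802.

x* = 31.6026, y* = 12.802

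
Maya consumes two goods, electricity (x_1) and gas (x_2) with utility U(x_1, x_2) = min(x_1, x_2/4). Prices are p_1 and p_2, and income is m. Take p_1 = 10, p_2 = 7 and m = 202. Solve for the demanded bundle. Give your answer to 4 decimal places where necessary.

x_1* = 5.3158, x_2* = 21.2632

With perfect complements, no substitution: consume in ratio x_1:x_2 = 1:4.
Budget: p_1·x_1 + p_2·4·x_1 = m, so (p_1 + 4·p_2)·x_1 = m.
Demand: x_1*(p_1,p_2,m) = m/(p_1 + 4·p_2), x_2* = 4·m/(p_1 + 4·p_2).
Here 10 + 4·7 = 38, giving x_1* = 5.3158 and x_2* = 21.2632.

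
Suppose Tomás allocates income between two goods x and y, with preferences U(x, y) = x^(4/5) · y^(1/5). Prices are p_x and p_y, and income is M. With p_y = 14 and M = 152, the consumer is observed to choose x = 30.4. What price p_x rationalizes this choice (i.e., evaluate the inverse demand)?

p_x = 4

Tangency: MRS = 4·y/x = p_x/p_y.
So 0.8·p_y·y = 0.2·p_x·x; combined with the budget, a share 0.8 of income goes to x.
Demand: x*(p_x,p_y,M) = 0.8·M/p_x and y* = 0.2·M/p_y.
Set x* = 30.4 in the demand function and solve for p_x: p_x = 4.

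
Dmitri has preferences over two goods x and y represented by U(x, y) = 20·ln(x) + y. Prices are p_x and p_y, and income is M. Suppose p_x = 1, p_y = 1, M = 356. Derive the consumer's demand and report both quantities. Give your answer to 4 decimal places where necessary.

x* = 20, y* = 336

Set MRS = p_x/p_y: (20/x)/1 = p_x/p_y.
So x*(p_x,p_y) = 20·p_y/p_x, independent of income; and y* = (M − 20·p_y)/p_y.
At the given prices: x* = 20·1/1 = 20, and y* = 336.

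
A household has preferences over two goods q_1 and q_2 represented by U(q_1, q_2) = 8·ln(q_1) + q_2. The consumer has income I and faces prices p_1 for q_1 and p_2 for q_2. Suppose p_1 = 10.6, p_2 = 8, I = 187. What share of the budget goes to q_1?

share on q_1 = 0.3422

MU_q_1 = 8/q_1, MU_q_2 = 1. Tangency: 8/q_1 = p_1/p_2.
So q_1*(p_1,p_2) = 8·p_2/p_1, independent of income; and q_2* = (I − 8·p_2)/p_2.
At the given prices: q_1* = 8·8/10.6 = 6.0377, and q_2* = 15.375.
Expenditure on q_1: 10.6·6.0377 = 64; share = 0.3422.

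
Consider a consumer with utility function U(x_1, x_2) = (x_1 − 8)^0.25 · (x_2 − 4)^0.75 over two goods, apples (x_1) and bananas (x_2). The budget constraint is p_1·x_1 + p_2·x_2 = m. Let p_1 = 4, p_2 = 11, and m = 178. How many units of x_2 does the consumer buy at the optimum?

x_2* = 10.9545

After buying the subsistence bundle (8, 4), a share 0.25 of the remaining income goes to x_1: x_1* = 8 + 0.25·(m − 8p_1 − 4p_2)/p_1.
Discretionary income = 178 − 8·4 − 4·11 = 102; x_2* = 4 + 0.75·102/11 = 10.9545.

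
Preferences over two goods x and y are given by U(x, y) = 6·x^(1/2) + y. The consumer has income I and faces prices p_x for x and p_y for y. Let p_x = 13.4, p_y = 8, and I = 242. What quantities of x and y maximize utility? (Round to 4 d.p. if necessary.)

Utility is quasi-linear in y; the FOC for x is 3/√x = p_x/p_y.
Thus x* = (3·p_y/p_x)² — independent of I — with the rest of income spent on y.
Plugging in: x* = (3·8/13.4)² = 3.2078, y* = 24.8769.

x* = 3.2078, y* = 24.8769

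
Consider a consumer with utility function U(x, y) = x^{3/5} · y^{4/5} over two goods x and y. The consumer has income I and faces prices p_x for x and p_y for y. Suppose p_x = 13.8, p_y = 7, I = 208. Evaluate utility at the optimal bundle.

MU_x/MU_y = (0.6·y)/(0.8·x); tangency sets this equal to p_x/p_y.
Rearranging, p_y·y = (4/3)·p_x·x. Substituting into the budget gives p_x·x·(1 + (4/3)) = I.
Demand: x*(p_x,p_y,I) = 3/7·I/p_x and y* = 4/7·I/p_y.
At p_x=13.8, p_y=7, I=208: x* = 3/7·208/13.8 = 6.4596, y* = 16.9796.
Utility at the optimum: U(6.4596, 16.9796) = 29.5166.

V = 29.5166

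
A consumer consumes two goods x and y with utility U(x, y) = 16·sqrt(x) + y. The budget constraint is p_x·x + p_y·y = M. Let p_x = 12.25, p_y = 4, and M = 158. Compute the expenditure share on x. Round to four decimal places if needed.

share on x = 0.5291

Set MRS = p_x/p_y: 8·x^(−1/2) = p_x/p_y.
Thus x* = (8·p_y/p_x)² — independent of M — with the rest of income spent on y.
Plugging in: x* = (8·4/12.25)² = 6.8238, y* = 18.602.
Expenditure on x: 12.25·6.8238 = 83.5918; share = 0.5291.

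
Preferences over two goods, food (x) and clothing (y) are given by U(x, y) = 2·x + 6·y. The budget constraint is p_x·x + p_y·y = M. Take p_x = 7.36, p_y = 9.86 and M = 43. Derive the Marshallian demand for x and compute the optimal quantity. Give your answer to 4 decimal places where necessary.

Linear utility — the consumer picks whichever good has higher MU/price: 2/7.36 = 0.2717 vs 6/9.86 = 0.6085.
y gives more utility per dollar, so spend all income on y: y* = M/p_y, x* = 0.
Numerically: x* = 0, y* = 4.3611.

x* = 0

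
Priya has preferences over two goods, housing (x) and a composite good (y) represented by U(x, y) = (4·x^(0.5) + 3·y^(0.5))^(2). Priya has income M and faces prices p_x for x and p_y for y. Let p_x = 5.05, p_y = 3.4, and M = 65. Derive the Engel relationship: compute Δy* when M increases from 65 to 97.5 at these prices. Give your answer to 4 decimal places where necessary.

Δy* = 4.351

MRS = MU_x/MU_y = (4/3)·(y/x)^(0.5). Set equal to p_x/p_y.
Solve for the ratio: y/x = [(3/4)·p_x/p_y]^(2).
With the ratio pinned down, the budget gives x* = M/(p_x + p_y·(y/x)) and y* = (y/x)·x*.
Numerically y/x = 1.24093, so x* = 65/(5.05 + 3.4·1.24093) = 7.0125 and y* = 1.24093·7.0125 = 8.702.
At M' = 97.5: y* = 13.053. Change: 13.053 − 8.702 = 4.351.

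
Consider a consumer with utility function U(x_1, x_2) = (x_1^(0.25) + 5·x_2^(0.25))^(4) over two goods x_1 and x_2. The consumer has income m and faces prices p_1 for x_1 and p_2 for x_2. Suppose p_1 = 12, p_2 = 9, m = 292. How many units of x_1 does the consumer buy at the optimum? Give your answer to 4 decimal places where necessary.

MU_x_1 ∝ x_1^(-0.75), MU_x_2 ∝ 5·x_2^(-0.75), so MRS = (1/5)·(x_2/x_1)^(0.75) = p_1/p_2.
Hence x_2/x_1 = (5·p_1/p_2)^(1/(0.75)), i.e. raised to the 4/3 power.
With the ratio pinned down, the budget gives x_1* = m/(p_1 + p_2·(x_2/x_1)) and x_2* = (x_2/x_1)·x_1*.
Numerically x_2/x_1 = 12.547147, so x_1* = 292/(12 + 9·12.547147) = 2.3374.

x_1* = 2.3374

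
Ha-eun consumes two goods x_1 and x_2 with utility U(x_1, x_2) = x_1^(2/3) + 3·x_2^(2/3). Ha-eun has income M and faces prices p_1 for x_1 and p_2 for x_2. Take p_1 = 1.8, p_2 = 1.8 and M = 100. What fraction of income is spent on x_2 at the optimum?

MU_x_1 ∝ x_1^(-1/3), MU_x_2 ∝ 3·x_2^(-1/3), so MRS = (1/3)·(x_2/x_1)^(1/3) = p_1/p_2.
Solve for the ratio: x_2/x_1 = [3·p_1/p_2]^(3).
With the ratio pinned down, the budget gives x_1* = M/(p_1 + p_2·(x_2/x_1)) and x_2* = (x_2/x_1)·x_1*.
Numerically x_2/x_1 = 27, so x_1* = 100/(1.8 + 1.8·27) = 1.9841 and x_2* = 27·1.9841 = 53.5714.
Expenditure on x_2: 1.8·53.5714 = 96.4286; share = 0.9643.

share on x_2 = 0.9643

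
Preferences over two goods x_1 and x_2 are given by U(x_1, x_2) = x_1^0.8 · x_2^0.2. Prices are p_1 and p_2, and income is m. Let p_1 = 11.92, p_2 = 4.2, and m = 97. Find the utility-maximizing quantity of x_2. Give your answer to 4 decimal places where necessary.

x_2* = 4.619

MU_x_1/MU_x_2 = (0.8·x_2)/(0.2·x_1); tangency sets this equal to p_1/p_2.
So 0.8·p_2·x_2 = 0.2·p_1·x_1; combined with the budget, a share 0.8 of income goes to x_1.
Demand: x_1*(p_1,p_2,m) = 0.8·m/p_1 and x_2* = 0.2·m/p_2.
At p_1=11.92, p_2=4.2, m=97: x_2* = 0.2·97/4.2 = 4.619.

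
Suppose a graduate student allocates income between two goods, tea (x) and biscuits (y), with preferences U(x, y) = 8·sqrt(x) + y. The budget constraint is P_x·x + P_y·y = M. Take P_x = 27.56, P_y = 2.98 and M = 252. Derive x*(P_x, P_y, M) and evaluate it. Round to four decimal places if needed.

Utility is quasi-linear in y; the FOC for x is 4/√x = P_x/P_y.
Solve: √x = 4·P_y/P_x, so x*(P_x,P_y) = (4·P_y/P_x)², and y* = (M − P_x·x*)/P_y.
Plugging in: x* = (4·2.98/27.56)² = 0.1871.

x* = 0.1871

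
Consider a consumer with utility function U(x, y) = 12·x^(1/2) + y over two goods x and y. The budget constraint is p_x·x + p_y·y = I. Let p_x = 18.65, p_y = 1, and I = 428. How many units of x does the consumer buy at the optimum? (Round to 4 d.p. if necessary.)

Utility is quasi-linear in y; the FOC for x is 6/√x = p_x/p_y.
Thus x* = (6·p_y/p_x)² — independent of I — with the rest of income spent on y.
Plugging in: x* = (6·1/18.65)² = 0.1035.

x* = 0.1035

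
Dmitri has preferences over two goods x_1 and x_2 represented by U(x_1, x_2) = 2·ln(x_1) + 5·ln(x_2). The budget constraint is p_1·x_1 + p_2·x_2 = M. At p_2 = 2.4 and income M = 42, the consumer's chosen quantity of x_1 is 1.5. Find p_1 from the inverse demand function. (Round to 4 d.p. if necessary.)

p_1 = 8

The MRS is (2/5)·x_2/x_1. Set MRS = p_1/p_2.
Rearranging, p_2·x_2 = (5/2)·p_1·x_1. Substituting into the budget gives p_1·x_1·(1 + (5/2)) = M.
Demand: x_1*(p_1,p_2,M) = 2/7·M/p_1 and x_2* = 5/7·M/p_2.
Set x_1* = 1.5 in the demand function and solve for p_1: p_1 = 8.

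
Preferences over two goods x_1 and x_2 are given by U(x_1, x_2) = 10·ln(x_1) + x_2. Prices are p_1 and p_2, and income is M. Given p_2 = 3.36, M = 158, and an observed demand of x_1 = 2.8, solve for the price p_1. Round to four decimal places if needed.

p_1 = 12

Set MRS = p_1/p_2: (10/x_1)/1 = p_1/p_2.
So x_1*(p_1,p_2) = 10·p_2/p_1, independent of income; and x_2* = (M − 10·p_2)/p_2.
Set x_1* = 2.8 in the demand function and solve for p_1: p_1 = 12.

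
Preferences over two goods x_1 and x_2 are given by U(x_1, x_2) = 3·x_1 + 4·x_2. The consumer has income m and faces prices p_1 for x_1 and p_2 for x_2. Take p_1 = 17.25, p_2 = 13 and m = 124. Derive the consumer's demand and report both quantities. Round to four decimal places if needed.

x_1* = 0, x_2* = 9.5385

x_2 gives more utility per dollar, so spend all income on x_2: x_2* = m/p_2, x_1* = 0.
Numerically: x_1* = 0, x_2* = 9.5385.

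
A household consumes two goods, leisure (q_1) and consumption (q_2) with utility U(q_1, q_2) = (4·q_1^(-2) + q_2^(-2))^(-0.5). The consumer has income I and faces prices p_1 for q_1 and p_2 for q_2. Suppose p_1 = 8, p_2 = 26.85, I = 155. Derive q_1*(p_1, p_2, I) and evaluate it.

MU_q_1 ∝ 4·q_1^(-3), MU_q_2 ∝ q_2^(-3), so MRS = 4·(q_2/q_1)^(3) = p_1/p_2.
Solve for the ratio: q_2/q_1 = [(1/4)·p_1/p_2]^(1/3).
Substitute q_2 = (q_2/q_1)·q_1 into the budget: q_1* = I/(p_1 + p_2·(q_2/q_1)).
Numerically q_2/q_1 = 0.420754, so q_1* = 155/(8 + 26.85·0.420754) = 8.0322.

q_1* = 8.0322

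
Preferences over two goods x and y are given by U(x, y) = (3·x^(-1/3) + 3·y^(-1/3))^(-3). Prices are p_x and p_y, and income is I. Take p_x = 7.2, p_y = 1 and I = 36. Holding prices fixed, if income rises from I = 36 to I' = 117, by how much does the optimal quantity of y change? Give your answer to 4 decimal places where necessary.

From the CES first-order condition, (y/x)^(4/3) = p_x/p_y.
Hence y/x = (p_x/p_y)^(1/(4/3)), i.e. raised to the 0.75 power.
With the ratio pinned down, the budget gives x* = I/(p_x + p_y·(y/x)) and y* = (y/x)·x*.
Numerically y/x = 4.39541, so x* = 36/(7.2 + 1·4.39541) = 3.1047 and y* = 4.39541·3.1047 = 13.6463.
At I' = 117: y* = 44.3506. Change: 44.3506 − 13.6463 = 30.7042.

Δy* = 30.7042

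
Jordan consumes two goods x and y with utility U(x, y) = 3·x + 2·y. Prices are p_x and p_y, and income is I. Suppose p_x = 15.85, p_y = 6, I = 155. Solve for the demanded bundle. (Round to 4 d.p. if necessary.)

x* = 0, y* = 25.8333

Linear utility — the consumer picks whichever good has higher MU/price: 3/15.85 = 0.1893 vs 2/6 = 0.3333.
y gives more utility per dollar, so spend all income on y: y* = I/p_y, x* = 0.
Numerically: x* = 0, y* = 25.8333.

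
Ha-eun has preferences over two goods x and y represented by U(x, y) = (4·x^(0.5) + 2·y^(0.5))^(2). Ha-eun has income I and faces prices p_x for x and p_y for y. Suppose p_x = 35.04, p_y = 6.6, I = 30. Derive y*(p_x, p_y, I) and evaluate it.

Numerically y/x = 7.046612, so x* = 30/(35.04 + 6.6·7.046612) = 0.3679 and y* = 7.046612·0.3679 = 2.5923.

y* = 2.5923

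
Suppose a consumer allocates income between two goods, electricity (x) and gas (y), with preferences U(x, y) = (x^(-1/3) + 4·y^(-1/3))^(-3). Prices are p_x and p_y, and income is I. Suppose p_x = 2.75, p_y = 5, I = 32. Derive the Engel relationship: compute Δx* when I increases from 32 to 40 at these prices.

Δx* = 0.679

From the CES first-order condition, (1/4)·(y/x)^(4/3) = p_x/p_y.
Solve for the ratio: y/x = [4·p_x/p_y]^(0.75).
With the ratio pinned down, the budget gives x* = I/(p_x + p_y·(y/x)) and y* = (y/x)·x*.
Numerically y/x = 1.806413, so x* = 32/(2.75 + 5·1.806413) = 2.716.
At I' = 40: x* = 3.395. Change: 3.395 − 2.716 = 0.679.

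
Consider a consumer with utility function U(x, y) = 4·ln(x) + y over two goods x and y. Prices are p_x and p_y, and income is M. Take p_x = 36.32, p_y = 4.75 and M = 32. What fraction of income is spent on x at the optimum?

MU_x = 4/x, MU_y = 1. Tangency: 4/x = p_x/p_y.
So x*(p_x,p_y) = 4·p_y/p_x, independent of income; and y* = (M − 4·p_y)/p_y.
At the given prices: x* = 4·4.75/36.32 = 0.5231, and y* = 2.7368.
Expenditure on x: 36.32·0.5231 = 19; share = 0.5938.

share on x = 0.5938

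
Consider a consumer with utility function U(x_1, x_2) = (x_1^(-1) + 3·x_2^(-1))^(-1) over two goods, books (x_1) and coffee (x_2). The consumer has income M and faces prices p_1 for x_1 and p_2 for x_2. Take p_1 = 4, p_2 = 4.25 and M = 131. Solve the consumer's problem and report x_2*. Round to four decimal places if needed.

MU_x_1 ∝ x_1^(-2), MU_x_2 ∝ 3·x_2^(-2), so MRS = (1/3)·(x_2/x_1)^(2) = p_1/p_2.
Hence x_2/x_1 = (3·p_1/p_2)^(1/(2)), i.e. raised to the 0.5 power.
Substitute x_2 = (x_2/x_1)·x_1 into the budget: x_1* = M/(p_1 + p_2·(x_2/x_1)).
Numerically x_2/x_1 = 1.680336, so x_1* = 131/(4 + 4.25·1.680336) = 11.7579 and x_2* = 1.680336·11.7579 = 19.7573.

x_2* = 19.7573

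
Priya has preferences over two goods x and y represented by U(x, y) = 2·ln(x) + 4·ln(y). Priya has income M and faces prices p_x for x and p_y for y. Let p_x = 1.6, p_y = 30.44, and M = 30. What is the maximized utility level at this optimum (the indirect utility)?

Tangency: MRS = (1/2)·y/x = p_x/p_y.
So 2·p_y·y = 4·p_x·x; combined with the budget, a share 1/3 of income goes to x.
Demand: x*(p_x,p_y,M) = 1/3·M/p_x and y* = 2/3·M/p_y.
At p_x=1.6, p_y=30.44, M=30: x* = 1/3·30/1.6 = 6.25, y* = 0.657.
Utility at the optimum: U(6.25, 0.657) = 1.9851.

V = 1.9851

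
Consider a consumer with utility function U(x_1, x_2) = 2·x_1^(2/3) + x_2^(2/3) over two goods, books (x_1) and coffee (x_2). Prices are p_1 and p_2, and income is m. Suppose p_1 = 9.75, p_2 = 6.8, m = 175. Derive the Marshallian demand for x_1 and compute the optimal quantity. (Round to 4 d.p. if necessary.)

MRS = MU_x_1/MU_x_2 = 2·(x_2/x_1)^(1/3). Set equal to p_1/p_2.
Solve for the ratio: x_2/x_1 = [(1/2)·p_1/p_2]^(3).
With the ratio pinned down, the budget gives x_1* = m/(p_1 + p_2·(x_2/x_1)) and x_2* = (x_2/x_1)·x_1*.
Numerically x_2/x_1 = 0.368466, so x_1* = 175/(9.75 + 6.8·0.368466) = 14.2792.

x_1* = 14.2792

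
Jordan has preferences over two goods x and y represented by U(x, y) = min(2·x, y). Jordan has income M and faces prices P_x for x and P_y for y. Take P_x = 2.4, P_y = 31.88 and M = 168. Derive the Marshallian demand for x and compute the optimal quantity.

x* = 2.5393

Leontief preferences: the optimum is at the kink where x/1 = y/2, i.e. y = 2·x.
Budget: P_x·x + P_y·2·x = M, so (P_x + 2·P_y)·x = M.
Demand: x*(P_x,P_y,M) = M/(P_x + 2·P_y), y* = 2·M/(P_x + 2·P_y).
Here 2.4 + 2·31.88 = 66.16, giving x* = 2.5393.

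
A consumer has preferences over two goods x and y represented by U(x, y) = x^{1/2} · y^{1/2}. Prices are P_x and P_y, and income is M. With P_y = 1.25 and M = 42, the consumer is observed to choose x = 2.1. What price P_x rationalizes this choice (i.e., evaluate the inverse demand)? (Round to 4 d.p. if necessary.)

P_x = 10

MU_x/MU_y = (0.5·y)/(0.5·x); tangency sets this equal to P_x/P_y.
So 0.5·P_y·y = 0.5·P_x·x; combined with the budget, a share 0.5 of income goes to x.
Demand: x*(P_x,P_y,M) = 0.5·M/P_x and y* = 0.5·M/P_y.
Set x* = 2.1 in the demand function and solve for P_x: P_x = 10.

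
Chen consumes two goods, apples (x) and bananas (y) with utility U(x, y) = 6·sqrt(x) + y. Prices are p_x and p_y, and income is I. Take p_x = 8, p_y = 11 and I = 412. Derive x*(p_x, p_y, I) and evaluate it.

Set MRS = p_x/p_y: 3·x^(−1/2) = p_x/p_y.
Solve: √x = 3·p_y/p_x, so x*(p_x,p_y) = (3·p_y/p_x)², and y* = (I − p_x·x*)/p_y.
Plugging in: x* = (3·11/8)² = 17.0156.

x* = 17.0156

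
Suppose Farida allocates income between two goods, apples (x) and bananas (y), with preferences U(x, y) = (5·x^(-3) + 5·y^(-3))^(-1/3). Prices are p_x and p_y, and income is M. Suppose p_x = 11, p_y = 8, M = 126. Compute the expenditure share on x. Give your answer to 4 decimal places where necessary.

From the CES first-order condition, (y/x)^(4) = p_x/p_y.
Solve for the ratio: y/x = [p_x/p_y]^(0.25).
With the ratio pinned down, the budget gives x* = M/(p_x + p_y·(y/x)) and y* = (y/x)·x*.
Numerically y/x = 1.082868, so x* = 126/(11 + 8·1.082868) = 6.408 and y* = 1.082868·6.408 = 6.939.
Expenditure on x: 11·6.408 = 70.4879; share = 0.5594.

share on x = 0.5594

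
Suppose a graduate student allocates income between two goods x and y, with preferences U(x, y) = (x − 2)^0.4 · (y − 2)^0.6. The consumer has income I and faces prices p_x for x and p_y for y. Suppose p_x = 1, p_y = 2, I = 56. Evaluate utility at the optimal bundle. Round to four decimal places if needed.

V = 16.8293

This is Cobb-Douglas in (x−2, y−2): tangency gives 0.4·p_y·(y−2) = 0.6·p_x·(x−2).
After buying the subsistence bundle (2, 2), a share 0.4 of the remaining income goes to x: x* = 2 + 0.4·(I − 2p_x − 2p_y)/p_x.
Discretionary income = 56 − 2·1 − 2·2 = 50; x* = 2 + 0.4·50/1 = 22; y* = 2 + 0.6·50/2 = 17.
Utility at the optimum: U(22, 17) = 16.8293.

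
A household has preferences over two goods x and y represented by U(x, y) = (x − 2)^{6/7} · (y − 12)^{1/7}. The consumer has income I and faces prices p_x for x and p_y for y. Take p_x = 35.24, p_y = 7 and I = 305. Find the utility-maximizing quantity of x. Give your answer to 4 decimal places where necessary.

x* = 5.6611

Let x' = x−2, y' = y−12. MRS = 6·y'/x' = p_x/p_y.
Substituting into the budget: x* = 2 + 6/7·(I − 2·p_x − 12·p_y)/p_x, and y* = 12 + 1/7·(…)/p_y.
Discretionary income = 305 − 2·35.24 − 12·7 = 150.52; x* = 2 + 6/7·150.52/35.24 = 5.6611.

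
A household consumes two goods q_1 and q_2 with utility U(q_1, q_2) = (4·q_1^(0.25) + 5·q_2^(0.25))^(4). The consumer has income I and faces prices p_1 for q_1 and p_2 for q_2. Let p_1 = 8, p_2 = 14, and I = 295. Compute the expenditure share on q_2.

share on q_2 = 0.5277

From the CES first-order condition, (4/5)·(q_2/q_1)^(0.75) = p_1/p_2.
Solve for the ratio: q_2/q_1 = [(5/4)·p_1/p_2]^(4/3).
Substitute q_2 = (q_2/q_1)·q_1 into the budget: q_1* = I/(p_1 + p_2·(q_2/q_1)).
Numerically q_2/q_1 = 0.638503, so q_1* = 295/(8 + 14·0.638503) = 17.4154 and q_2* = 0.638503·17.4154 = 11.1198.
Expenditure on q_2: 14·11.1198 = 155.6768; share = 0.5277.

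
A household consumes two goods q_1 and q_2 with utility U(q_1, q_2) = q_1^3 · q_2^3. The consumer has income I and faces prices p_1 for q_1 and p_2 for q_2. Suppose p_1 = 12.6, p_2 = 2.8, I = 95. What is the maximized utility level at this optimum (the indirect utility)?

V = 261562.7702

The MRS is q_2/q_1. Set MRS = p_1/p_2.
Rearranging, p_2·q_2 = p_1·q_1. Substituting into the budget gives p_1·q_1·(1 + 1) = I.
Demand: q_1*(p_1,p_2,I) = 0.5·I/p_1 and q_2* = 0.5·I/p_2.
At p_1=12.6, p_2=2.8, I=95: q_1* = 0.5·95/12.6 = 3.7698, q_2* = 16.9643.
Utility at the optimum: U(3.7698, 16.9643) = 261562.7702.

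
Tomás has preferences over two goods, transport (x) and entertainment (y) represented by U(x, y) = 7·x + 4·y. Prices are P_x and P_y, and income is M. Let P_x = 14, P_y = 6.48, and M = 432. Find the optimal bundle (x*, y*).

Perfect substitutes: compare marginal utility per dollar. 7/P_x vs 4/P_y → 0.5 vs 0.6173.
y gives more utility per dollar, so spend all income on y: y* = M/P_y, x* = 0.
Numerically: x* = 0, y* = 66.6667.

x* = 0, y* = 66.6667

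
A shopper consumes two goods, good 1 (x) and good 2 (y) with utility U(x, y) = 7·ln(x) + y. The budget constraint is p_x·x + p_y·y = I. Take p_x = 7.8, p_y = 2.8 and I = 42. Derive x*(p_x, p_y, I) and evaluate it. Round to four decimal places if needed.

MU_x = 7/x, MU_y = 1. Tangency: 7/x = p_x/p_y.
So x*(p_x,p_y) = 7·p_y/p_x, independent of income; and y* = (I − 7·p_y)/p_y.
At the given prices: x* = 7·2.8/7.8 = 2.5128.

x* = 2.5128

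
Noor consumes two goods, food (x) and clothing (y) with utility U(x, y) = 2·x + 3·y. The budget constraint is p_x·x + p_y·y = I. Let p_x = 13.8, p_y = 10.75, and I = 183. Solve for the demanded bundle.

Perfect substitutes: compare marginal utility per dollar. 2/p_x vs 3/p_y → 0.1449 vs 0.2791.
y gives more utility per dollar, so spend all income on y: y* = I/p_y, x* = 0.
Numerically: x* = 0, y* = 17.0233.

x* = 0, y* = 17.0233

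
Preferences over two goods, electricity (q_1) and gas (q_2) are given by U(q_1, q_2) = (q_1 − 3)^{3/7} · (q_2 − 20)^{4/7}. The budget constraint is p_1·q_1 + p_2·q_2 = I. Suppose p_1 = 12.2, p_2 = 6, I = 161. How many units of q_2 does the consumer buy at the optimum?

MRS = (3/4)·(q_2−20)/(q_1−3). Tangency with p_1/p_2 gives q_2−20 = (4/3)·(p_1/p_2)·(q_1−3).
Substituting into the budget: q_1* = 3 + 3/7·(I − 3·p_1 − 20·p_2)/p_1, and q_2* = 20 + 4/7·(…)/p_2.
Discretionary income = 161 − 3·12.2 − 20·6 = 4.4; q_2* = 20 + 4/7·4.4/6 = 20.419.

q_2* = 20.419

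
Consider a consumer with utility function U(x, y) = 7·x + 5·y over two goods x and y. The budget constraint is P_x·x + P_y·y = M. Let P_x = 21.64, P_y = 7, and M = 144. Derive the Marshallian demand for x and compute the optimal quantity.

Linear utility — the consumer picks whichever good has higher MU/price: 7/21.64 = 0.3235 vs 5/7 = 0.7143.
y gives more utility per dollar, so spend all income on y: y* = M/P_y, x* = 0.
Numerically: x* = 0, y* = 20.5714.

x* = 0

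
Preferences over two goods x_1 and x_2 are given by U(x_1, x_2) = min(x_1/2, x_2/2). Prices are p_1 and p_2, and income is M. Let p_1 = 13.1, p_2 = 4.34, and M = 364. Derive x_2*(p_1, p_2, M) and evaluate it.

With perfect complements, no substitution: consume in ratio x_1:x_2 = 2:2.
Budget: p_1·x_1 + p_2·x_1 = M, so (2·p_1 + 2·p_2)·x_1 = 2·M.
Demand: x_1*(p_1,p_2,M) = 2·M/(2·p_1 + 2·p_2), x_2* = 2·M/(2·p_1 + 2·p_2).
Here 2·13.1 + 2·4.34 = 34.88, giving x_2* = 20.8716.

x_2* = 20.8716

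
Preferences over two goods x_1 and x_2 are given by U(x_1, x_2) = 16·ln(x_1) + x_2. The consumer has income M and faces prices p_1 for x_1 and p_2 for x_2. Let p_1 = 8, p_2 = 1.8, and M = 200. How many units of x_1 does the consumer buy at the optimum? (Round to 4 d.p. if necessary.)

x_1* = 3.6

Set MRS = p_1/p_2: (16/x_1)/1 = p_1/p_2.
So x_1*(p_1,p_2) = 16·p_2/p_1, independent of income; and x_2* = (M − 16·p_2)/p_2.
At the given prices: x_1* = 16·1.8/8 = 3.6.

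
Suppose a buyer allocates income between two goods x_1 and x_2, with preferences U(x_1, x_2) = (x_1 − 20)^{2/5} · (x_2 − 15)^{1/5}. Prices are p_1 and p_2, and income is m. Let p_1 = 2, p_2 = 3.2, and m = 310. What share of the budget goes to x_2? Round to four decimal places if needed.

share on x_2 = 0.3935

Substituting into the budget: x_1* = 20 + 2/3·(m − 20·p_1 − 15·p_2)/p_1, and x_2* = 15 + 1/3·(…)/p_2.
Discretionary income = 310 − 20·2 − 15·3.2 = 222; x_1* = 20 + 2/3·222/2 = 94; x_2* = 15 + 1/3·222/3.2 = 38.125.
Expenditure on x_2: 3.2·38.125 = 122; share = 0.3935.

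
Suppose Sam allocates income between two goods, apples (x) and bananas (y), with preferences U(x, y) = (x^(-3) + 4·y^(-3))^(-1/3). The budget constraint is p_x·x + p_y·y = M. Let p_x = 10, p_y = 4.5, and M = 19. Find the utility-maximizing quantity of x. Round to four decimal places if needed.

x* = 1.0692

MU_x ∝ x^(-4), MU_y ∝ 4·y^(-4), so MRS = (1/4)·(y/x)^(4) = p_x/p_y.
Hence y/x = (4·p_x/p_y)^(1/(4)), i.e. raised to the 0.25 power.
Substitute y = (y/x)·x into the budget: x* = M/(p_x + p_y·(y/x)).
Numerically y/x = 1.72668, so x* = 19/(10 + 4.5·1.72668) = 1.0692.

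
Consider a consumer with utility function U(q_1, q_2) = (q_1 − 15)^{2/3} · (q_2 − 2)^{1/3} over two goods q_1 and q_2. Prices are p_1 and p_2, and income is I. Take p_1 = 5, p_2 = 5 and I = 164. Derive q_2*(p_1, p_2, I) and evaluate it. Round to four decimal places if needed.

MRS = 2·(q_2−2)/(q_1−15). Tangency with p_1/p_2 gives q_2−2 = (1/2)·(p_1/p_2)·(q_1−15).
After buying the subsistence bundle (15, 2), a share 2/3 of the remaining income goes to q_1: q_1* = 15 + 2/3·(I − 15p_1 − 2p_2)/p_1.
Discretionary income = 164 − 15·5 − 2·5 = 79; q_2* = 2 + 1/3·79/5 = 7.2667.

q_2* = 7.2667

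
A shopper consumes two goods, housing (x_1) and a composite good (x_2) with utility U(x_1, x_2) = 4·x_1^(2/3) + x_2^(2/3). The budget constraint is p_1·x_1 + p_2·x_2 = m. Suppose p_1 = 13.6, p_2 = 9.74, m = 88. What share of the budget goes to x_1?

share on x_1 = 0.9704

Substitute x_2 = (x_2/x_1)·x_1 into the budget: x_1* = m/(p_1 + p_2·(x_2/x_1)).
Numerically x_2/x_1 = 0.042536, so x_1* = 88/(13.6 + 9.74·0.042536) = 6.2793 and x_2* = 0.042536·6.2793 = 0.2671.
Expenditure on x_1: 13.6·6.2793 = 85.3985; share = 0.9704.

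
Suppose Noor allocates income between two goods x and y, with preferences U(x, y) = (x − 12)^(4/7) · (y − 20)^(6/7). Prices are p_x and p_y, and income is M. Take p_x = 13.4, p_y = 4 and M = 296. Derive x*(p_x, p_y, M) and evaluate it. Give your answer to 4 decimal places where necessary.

x* = 13.6478

Let x' = x−12, y' = y−20. MRS = (2/3)·y'/x' = p_x/p_y.
After buying the subsistence bundle (12, 20), a share 0.4 of the remaining income goes to x: x* = 12 + 0.4·(M − 12p_x − 20p_y)/p_x.
Discretionary income = 296 − 12·13.4 − 20·4 = 55.2; x* = 12 + 0.4·55.2/13.4 = 13.6478.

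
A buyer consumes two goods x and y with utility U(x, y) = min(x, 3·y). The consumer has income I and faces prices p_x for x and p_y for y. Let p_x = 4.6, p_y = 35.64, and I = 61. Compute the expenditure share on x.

share on x = 0.2791

With perfect complements, no substitution: consume in ratio x:y = 3:1.
Budget: p_x·x + p_y·(1/3)·x = I, so (3·p_x + p_y)·x = 3·I.
Demand: x*(p_x,p_y,I) = 3·I/(3·p_x + p_y), y* = I/(3·p_x + p_y).
Here 3·4.6 + 35.64 = 49.44, giving x* = 3.7015 and y* = 1.2338.
Expenditure on x: 4.6·3.7015 = 17.0267; share = 0.2791.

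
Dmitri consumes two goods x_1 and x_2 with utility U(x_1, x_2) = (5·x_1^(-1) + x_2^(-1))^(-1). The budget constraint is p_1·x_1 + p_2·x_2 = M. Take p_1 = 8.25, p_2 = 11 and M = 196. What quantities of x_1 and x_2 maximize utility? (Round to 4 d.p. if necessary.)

From the CES first-order condition, 5·(x_2/x_1)^(2) = p_1/p_2.
Hence x_2/x_1 = ((1/5)·p_1/p_2)^(1/(2)), i.e. raised to the 0.5 power.
With the ratio pinned down, the budget gives x_1* = M/(p_1 + p_2·(x_2/x_1)) and x_2* = (x_2/x_1)·x_1*.
Numerically x_2/x_1 = 0.387298, so x_1* = 196/(8.25 + 11·0.387298) = 15.6671 and x_2* = 0.387298·15.6671 = 6.0678.

x_1* = 15.6671, x_2* = 6.0678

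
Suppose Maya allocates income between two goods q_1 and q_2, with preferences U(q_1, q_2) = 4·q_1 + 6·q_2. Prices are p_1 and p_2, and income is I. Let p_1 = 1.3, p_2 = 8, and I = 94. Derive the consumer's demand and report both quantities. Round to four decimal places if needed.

q_1* = 72.3077, q_2* = 0

q_1 gives more utility per dollar, so spend all income on q_1: q_1* = I/p_1, q_2* = 0.
Numerically: q_1* = 72.3077, q_2* = 0.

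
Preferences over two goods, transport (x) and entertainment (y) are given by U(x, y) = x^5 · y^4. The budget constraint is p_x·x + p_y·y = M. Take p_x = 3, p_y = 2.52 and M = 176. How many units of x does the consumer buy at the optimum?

The MRS is (5/4)·y/x. Set MRS = p_x/p_y.
Rearranging, p_y·y = (4/5)·p_x·x. Substituting into the budget gives p_x·x·(1 + (4/5)) = M.
Demand: x*(p_x,p_y,M) = 5/9·M/p_x and y* = 4/9·M/p_y.
At p_x=3, p_y=2.52, M=176: x* = 5/9·176/3 = 32.5926.

x* = 32.5926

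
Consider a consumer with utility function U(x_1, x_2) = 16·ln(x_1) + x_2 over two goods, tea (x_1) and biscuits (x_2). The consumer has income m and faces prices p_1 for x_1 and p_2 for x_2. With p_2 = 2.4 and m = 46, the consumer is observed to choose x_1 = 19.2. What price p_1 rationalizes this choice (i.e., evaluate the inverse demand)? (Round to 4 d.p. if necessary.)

Set MRS = p_1/p_2: (16/x_1)/1 = p_1/p_2.
So x_1*(p_1,p_2) = 16·p_2/p_1, independent of income; and x_2* = (m − 16·p_2)/p_2.
Set x_1* = 19.2 in the demand function and solve for p_1: p_1 = 2.

p_1 = 2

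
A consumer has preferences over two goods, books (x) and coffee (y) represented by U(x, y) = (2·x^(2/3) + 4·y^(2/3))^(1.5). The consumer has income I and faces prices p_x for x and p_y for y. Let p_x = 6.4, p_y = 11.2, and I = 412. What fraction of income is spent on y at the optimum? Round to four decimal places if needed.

From the CES first-order condition, (1/2)·(y/x)^(1/3) = p_x/p_y.
Solve for the ratio: y/x = [2·p_x/p_y]^(3).
With the ratio pinned down, the budget gives x* = I/(p_x + p_y·(y/x)) and y* = (y/x)·x*.
Numerically y/x = 1.492711, so x* = 412/(6.4 + 11.2·1.492711) = 17.8213 and y* = 1.492711·17.8213 = 26.6021.
Expenditure on y: 11.2·26.6021 = 297.9435; share = 0.7232.

share on y = 0.7232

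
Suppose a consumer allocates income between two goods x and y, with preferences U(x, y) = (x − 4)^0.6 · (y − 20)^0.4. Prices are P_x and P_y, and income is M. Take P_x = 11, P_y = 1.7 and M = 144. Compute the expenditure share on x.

This is Cobb-Douglas in (x−4, y−20): tangency gives 0.6·P_y·(y−20) = 0.4·P_x·(x−4).
Substituting into the budget: x* = 4 + 0.6·(M − 4·P_x − 20·P_y)/P_x, and y* = 20 + 0.4·(…)/P_y.
Discretionary income = 144 − 4·11 − 20·1.7 = 66; x* = 4 + 0.6·66/11 = 7.6; y* = 20 + 0.4·66/1.7 = 35.5294.
Expenditure on x: 11·7.6 = 83.6; share = 0.5806.

share on x = 0.5806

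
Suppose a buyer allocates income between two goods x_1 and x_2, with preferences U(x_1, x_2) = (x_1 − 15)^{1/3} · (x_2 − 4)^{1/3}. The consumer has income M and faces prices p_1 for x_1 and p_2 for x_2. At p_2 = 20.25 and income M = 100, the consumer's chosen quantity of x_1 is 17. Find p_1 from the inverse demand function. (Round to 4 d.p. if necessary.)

p_1 = 1

This is Cobb-Douglas in (x_1−15, x_2−4): tangency gives 1/3·p_2·(x_2−4) = 1/3·p_1·(x_1−15).
After buying the subsistence bundle (15, 4), a share 0.5 of the remaining income goes to x_1: x_1* = 15 + 0.5·(M − 15p_1 − 4p_2)/p_1.
Set x_1* = 17 in the demand function and solve for p_1: p_1 = 1.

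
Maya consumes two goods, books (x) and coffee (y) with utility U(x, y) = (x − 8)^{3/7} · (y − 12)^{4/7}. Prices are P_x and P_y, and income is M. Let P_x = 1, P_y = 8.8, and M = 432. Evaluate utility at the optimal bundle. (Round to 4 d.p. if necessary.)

MRS = (3/4)·(y−12)/(x−8). Tangency with P_x/P_y gives y−12 = (4/3)·(P_x/P_y)·(x−8).
After buying the subsistence bundle (8, 12), a share 3/7 of the remaining income goes to x: x* = 8 + 3/7·(M − 8P_x − 12P_y)/P_x.
Discretionary income = 432 − 8·1 − 12·8.8 = 318.4; x* = 8 + 3/7·318.4/1 = 144.4571; y* = 12 + 4/7·318.4/8.8 = 32.6753.
Utility at the optimum: U(144.4571, 32.6753) = 46.4179.

V = 46.4179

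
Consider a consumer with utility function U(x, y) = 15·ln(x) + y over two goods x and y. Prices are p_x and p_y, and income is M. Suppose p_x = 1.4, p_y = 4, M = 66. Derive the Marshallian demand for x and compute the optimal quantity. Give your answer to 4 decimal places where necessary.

x* = 42.8571

MU_x = 15/x, MU_y = 1. Tangency: 15/x = p_x/p_y.
So x*(p_x,p_y) = 15·p_y/p_x, independent of income; and y* = (M − 15·p_y)/p_y.
At the given prices: x* = 15·4/1.4 = 42.8571.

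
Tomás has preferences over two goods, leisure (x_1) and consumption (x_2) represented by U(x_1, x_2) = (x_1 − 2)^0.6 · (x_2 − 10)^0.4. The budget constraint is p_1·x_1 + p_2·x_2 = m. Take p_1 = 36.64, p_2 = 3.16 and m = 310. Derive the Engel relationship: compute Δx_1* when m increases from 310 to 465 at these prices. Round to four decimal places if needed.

Let x_1' = x_1−2, x_2' = x_2−10. MRS = (3/2)·x_2'/x_1' = p_1/p_2.
Substituting into the budget: x_1* = 2 + 0.6·(m − 2·p_1 − 10·p_2)/p_1, and x_2* = 10 + 0.4·(…)/p_2.
Discretionary income = 310 − 2·36.64 − 10·3.16 = 205.12; x_1* = 2 + 0.6·205.12/36.64 = 5.359.
At m' = 465: x_1* = 7.8972. Change: 7.8972 − 5.359 = 2.5382.

Δx_1* = 2.5382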